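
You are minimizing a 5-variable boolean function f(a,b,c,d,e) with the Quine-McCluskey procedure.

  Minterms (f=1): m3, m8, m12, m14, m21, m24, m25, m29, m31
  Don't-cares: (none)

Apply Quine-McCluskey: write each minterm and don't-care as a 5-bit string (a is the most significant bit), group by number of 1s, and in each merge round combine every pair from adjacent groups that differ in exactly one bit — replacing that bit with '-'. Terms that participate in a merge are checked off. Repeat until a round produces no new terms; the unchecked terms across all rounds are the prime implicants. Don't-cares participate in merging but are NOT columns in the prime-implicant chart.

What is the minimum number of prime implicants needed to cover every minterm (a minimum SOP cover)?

6

size-2^0 implicants → 00011  01000(✓)  01100(✓)  01110(✓)  10101(✓)  11000(✓)  11001(✓)  11101(✓)  11111(✓)
size-2^1 implicants → -1000  01-00  011-0  1-101  11-01  1100-  111-1
Unchecked terms (primes): -1000, 00011, 01-00, 011-0, 1-101, 11-01, 1100-, 111-1
Minterm coverage:
  m3 ⊆ 00011 [E]
  m8 ⊆ -1000,01-00
  m12 ⊆ 01-00,011-0
  m14 ⊆ 011-0 [E]
  m21 ⊆ 1-101 [E]
  m24 ⊆ -1000,1100-
  m25 ⊆ 11-01,1100-
  m29 ⊆ 1-101,11-01,111-1
  m31 ⊆ 111-1 [E]
E = {00011, 011-0, 1-101, 111-1}
Petrick residual → -1000, 11-01
Cover = bc'd'e' + a'b'c'de + a'bce' + acd'e + abd'e + abce  |cover|=6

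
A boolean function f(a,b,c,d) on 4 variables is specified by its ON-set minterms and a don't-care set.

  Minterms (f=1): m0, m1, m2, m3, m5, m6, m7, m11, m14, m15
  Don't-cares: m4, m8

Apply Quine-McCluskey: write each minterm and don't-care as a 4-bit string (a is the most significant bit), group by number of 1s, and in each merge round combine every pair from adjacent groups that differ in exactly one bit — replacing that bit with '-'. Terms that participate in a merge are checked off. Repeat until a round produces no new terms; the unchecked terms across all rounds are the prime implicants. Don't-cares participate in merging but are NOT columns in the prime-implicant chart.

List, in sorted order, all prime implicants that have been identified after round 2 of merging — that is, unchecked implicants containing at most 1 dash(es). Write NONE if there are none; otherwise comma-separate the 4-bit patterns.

-000

[col 0] 0000*, 0001*, 0010*, 0011*, 0100*, 0101*, 0110*, 0111*, 1000*, 1011*, 1110*, 1111*
[col 1] -000, -011*, -110*, -111*, 0-00*, 0-01*, 0-10*, 0-11*, 00-0*, 00-1*, 000-*, 001-*, 01-0*, 01-1*, 010-*, 011-*, 1-11*, 111-*
[col 2] --11, -11-, 0--0*, 0--1*, 0-0-*, 0-1-*, 00--*, 01--*
[col 3] 0---
Prime implicants: --11, -000, -11-, 0---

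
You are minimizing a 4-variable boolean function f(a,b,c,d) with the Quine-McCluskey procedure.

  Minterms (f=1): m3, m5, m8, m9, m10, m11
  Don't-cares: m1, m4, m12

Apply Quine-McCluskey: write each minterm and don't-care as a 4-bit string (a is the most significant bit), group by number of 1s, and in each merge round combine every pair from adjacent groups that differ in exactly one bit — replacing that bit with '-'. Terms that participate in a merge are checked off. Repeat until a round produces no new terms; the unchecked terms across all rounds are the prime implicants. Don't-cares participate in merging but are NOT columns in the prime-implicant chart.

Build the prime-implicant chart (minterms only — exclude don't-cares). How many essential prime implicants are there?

[col 0] 0001*, 0011*, 0100*, 0101*, 1000*, 1001*, 1010*, 1011*, 1100*
[col 1] -001*, -011*, -100, 0-01, 00-1*, 010-, 1-00, 10-0*, 10-1*, 100-*, 101-*
[col 2] -0-1, 10--
Prime implicants: -0-1, -100, 0-01, 010-, 1-00, 10--
PI chart (minterm → PIs covering it):
  3 | -0-1  (sole → essential)
  5 | 0-01,010-
  8 | 1-00,10--
  9 | -0-1,10--
  10 | 10--  (sole → essential)
  11 | -0-1,10--
Essential prime implicants: -0-1, 10--

2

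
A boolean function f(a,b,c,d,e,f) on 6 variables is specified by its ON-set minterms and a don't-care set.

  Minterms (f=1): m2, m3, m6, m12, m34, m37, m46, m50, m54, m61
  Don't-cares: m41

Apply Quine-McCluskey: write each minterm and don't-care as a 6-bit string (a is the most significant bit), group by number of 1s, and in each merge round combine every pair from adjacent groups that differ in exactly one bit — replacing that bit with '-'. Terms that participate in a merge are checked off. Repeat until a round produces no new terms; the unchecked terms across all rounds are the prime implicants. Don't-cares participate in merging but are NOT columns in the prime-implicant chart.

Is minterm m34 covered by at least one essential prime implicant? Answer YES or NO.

size-2^0 implicants → 000010(✓)  000011(✓)  000110(✓)  001100  100010(✓)  100101  101001  101110  110010(✓)  110110(✓)  111101
size-2^1 implicants → -00010  000-10  00001-  1-0010  110-10
Unchecked terms (primes): -00010, 000-10, 00001-, 001100, 1-0010, 100101, 101001, 101110, 110-10, 111101
Minterm coverage:
  m2 ⊆ -00010,000-10,00001-
  m3 ⊆ 00001- [E]
  m6 ⊆ 000-10 [E]
  m12 ⊆ 001100 [E]
  m34 ⊆ -00010,1-0010
  m37 ⊆ 100101 [E]
  m46 ⊆ 101110 [E]
  m50 ⊆ 1-0010,110-10
  m54 ⊆ 110-10 [E]
  m61 ⊆ 111101 [E]
E = {000-10, 00001-, 001100, 100101, 101110, 110-10, 111101}

NO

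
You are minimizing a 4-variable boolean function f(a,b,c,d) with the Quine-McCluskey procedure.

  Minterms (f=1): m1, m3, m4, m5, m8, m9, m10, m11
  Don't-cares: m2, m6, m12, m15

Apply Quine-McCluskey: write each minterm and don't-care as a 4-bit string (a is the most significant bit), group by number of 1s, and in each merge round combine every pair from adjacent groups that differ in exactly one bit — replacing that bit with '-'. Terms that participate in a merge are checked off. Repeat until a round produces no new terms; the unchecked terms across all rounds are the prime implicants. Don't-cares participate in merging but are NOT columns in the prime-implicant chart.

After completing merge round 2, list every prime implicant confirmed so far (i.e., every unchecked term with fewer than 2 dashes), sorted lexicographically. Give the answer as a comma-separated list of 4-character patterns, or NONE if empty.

Round 0: 0001✓ 0010✓ 0011✓ 0100✓ 0101✓ 0110✓ 1000✓ 1001✓ 1010✓ 1011✓ 1100✓ 1111✓
Round 1: -001✓ -010✓ -011✓ -100 0-01 0-10 00-1✓ 001-✓ 01-0 010- 1-00 1-11 10-0✓ 10-1✓ 100-✓ 101-✓
Round 2: -0-1 -01- 10--
PIs = {-0-1, -01-, -100, 0-01, 0-10, 01-0, 010-, 1-00, 1-11, 10--}

-100, 0-01, 0-10, 01-0, 010-, 1-00, 1-11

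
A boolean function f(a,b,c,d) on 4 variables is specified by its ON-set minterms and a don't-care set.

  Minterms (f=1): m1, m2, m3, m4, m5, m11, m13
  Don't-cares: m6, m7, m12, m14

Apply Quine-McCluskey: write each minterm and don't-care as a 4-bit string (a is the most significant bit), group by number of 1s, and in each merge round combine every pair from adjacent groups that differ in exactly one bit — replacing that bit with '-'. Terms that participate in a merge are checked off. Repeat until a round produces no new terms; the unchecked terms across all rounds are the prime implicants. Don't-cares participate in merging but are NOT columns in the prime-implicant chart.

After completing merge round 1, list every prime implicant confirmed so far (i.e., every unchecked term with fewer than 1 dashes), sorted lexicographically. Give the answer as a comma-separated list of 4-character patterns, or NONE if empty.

[col 0] 0001*, 0010*, 0011*, 0100*, 0101*, 0110*, 0111*, 1011*, 1100*, 1101*, 1110*
[col 1] -011, -100*, -101*, -110*, 0-01*, 0-10*, 0-11*, 00-1*, 001-*, 01-0*, 01-1*, 010-*, 011-*, 11-0*, 110-*
[col 2] -1-0, -10-, 0--1, 0-1-, 01--
Prime implicants: -011, -1-0, -10-, 0--1, 0-1-, 01--

NONE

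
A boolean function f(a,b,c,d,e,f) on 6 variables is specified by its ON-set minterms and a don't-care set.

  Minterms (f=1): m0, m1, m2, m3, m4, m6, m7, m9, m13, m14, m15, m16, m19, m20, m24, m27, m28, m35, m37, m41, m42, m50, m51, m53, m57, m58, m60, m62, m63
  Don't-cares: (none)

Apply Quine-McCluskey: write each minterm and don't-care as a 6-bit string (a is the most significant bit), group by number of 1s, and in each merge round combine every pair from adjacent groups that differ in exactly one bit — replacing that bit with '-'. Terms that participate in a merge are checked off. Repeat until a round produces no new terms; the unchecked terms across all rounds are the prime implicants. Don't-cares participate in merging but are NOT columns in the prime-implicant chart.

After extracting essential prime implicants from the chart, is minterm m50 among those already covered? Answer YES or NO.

NO

Round 0: 000000✓ 000001✓ 000010✓ 000011✓ 000100✓ 000110✓ 000111✓ 001001✓ 001101✓ 001110✓ 001111✓ 010000✓ 010011✓ 010100✓ 011000✓ 011011✓ 011100✓ 100011✓ 100101✓ 101001✓ 101010✓ 110010✓ 110011✓ 110101✓ 111001✓ 111010✓ 111100✓ 111110✓ 111111✓
Round 1: -00011✓ -01001 -10011✓ -11100 0-0000✓ 0-0011✓ 0-0100✓ 00-001 00-110✓ 00-111✓ 000-00✓ 000-10✓ 000-11✓ 0000-0✓ 0000-1✓ 00000-✓ 00001-✓ 0001-0✓ 00011-✓ 001-01 0011-1 00111-✓ 01-000✓ 01-011 01-100✓ 010-00✓ 011-00✓ 1-0011✓ 1-0101 1-1001 1-1010 11-010 11001- 111-10 1111-0 11111-
Round 2: --0011 0-0-00 00-11- 000--0 000-1- 0000-- 01--00
PIs = {--0011, -01001, -11100, 0-0-00, 00-001, 00-11-, 000--0, 000-1-, 0000--, 001-01, 0011-1, 01--00, 01-011, 1-0101, 1-1001, 1-1010, 11-010, 11001-, 111-10, 1111-0, 11111-}
Coverage chart:
  m0: 0-0-00,000--0,0000--
  m1: 00-001,0000--
  m2: 000--0,000-1-,0000--
  m3: --0011,000-1-,0000--
  m4: 0-0-00,000--0
  m6: 00-11-,000--0,000-1-
  m7: 00-11-,000-1-
  m9: -01001,00-001,001-01
  m13: 001-01,0011-1
  m14: 00-11- ←essential
  m15: 00-11-,0011-1
  m16: 0-0-00,01--00
  m19: --0011,01-011
  m20: 0-0-00,01--00
  m24: 01--00 ←essential
  m27: 01-011 ←essential
  m28: -11100,01--00
  m35: --0011 ←essential
  m37: 1-0101 ←essential
  m41: -01001,1-1001
  m42: 1-1010 ←essential
  m50: 11-010,11001-
  m51: --0011,11001-
  m53: 1-0101 ←essential
  m57: 1-1001 ←essential
  m58: 1-1010,11-010,111-10
  m60: -11100,1111-0
  m62: 111-10,1111-0,11111-
  m63: 11111- ←essential
Essential: --0011, 00-11-, 01--00, 01-011, 1-0101, 1-1001, 1-1010, 11111-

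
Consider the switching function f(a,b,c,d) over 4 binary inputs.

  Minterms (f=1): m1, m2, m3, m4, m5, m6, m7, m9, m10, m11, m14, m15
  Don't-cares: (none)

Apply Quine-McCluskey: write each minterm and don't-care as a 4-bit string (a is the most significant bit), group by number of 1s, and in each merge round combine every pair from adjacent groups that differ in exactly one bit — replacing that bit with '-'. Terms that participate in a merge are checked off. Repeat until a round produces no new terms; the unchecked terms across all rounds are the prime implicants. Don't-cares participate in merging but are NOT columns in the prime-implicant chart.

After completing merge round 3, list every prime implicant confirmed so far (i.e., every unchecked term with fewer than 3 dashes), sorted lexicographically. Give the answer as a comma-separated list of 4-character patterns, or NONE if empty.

[col 0] 0001*, 0010*, 0011*, 0100*, 0101*, 0110*, 0111*, 1001*, 1010*, 1011*, 1110*, 1111*
[col 1] -001*, -010*, -011*, -110*, -111*, 0-01*, 0-10*, 0-11*, 00-1*, 001-*, 01-0*, 01-1*, 010-*, 011-*, 1-10*, 1-11*, 10-1*, 101-*, 111-*
[col 2] --10*, --11*, -0-1, -01-*, -11-*, 0--1, 0-1-*, 01--, 1-1-*
[col 3] --1-
Prime implicants: --1-, -0-1, 0--1, 01--

-0-1, 0--1, 01--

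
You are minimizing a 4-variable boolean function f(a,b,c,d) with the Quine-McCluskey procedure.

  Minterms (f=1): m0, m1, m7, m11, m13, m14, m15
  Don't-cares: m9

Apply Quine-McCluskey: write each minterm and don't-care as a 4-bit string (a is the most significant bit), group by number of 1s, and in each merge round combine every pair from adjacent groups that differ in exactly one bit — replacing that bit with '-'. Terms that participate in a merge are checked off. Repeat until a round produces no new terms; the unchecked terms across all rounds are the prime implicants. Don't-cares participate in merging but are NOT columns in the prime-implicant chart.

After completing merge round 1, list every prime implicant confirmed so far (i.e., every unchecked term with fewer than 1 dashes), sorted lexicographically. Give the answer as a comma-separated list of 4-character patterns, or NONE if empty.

NONE

[col 0] 0000*, 0001*, 0111*, 1001*, 1011*, 1101*, 1110*, 1111*
[col 1] -001, -111, 000-, 1-01*, 1-11*, 10-1*, 11-1*, 111-
[col 2] 1--1
Prime implicants: -001, -111, 000-, 1--1, 111-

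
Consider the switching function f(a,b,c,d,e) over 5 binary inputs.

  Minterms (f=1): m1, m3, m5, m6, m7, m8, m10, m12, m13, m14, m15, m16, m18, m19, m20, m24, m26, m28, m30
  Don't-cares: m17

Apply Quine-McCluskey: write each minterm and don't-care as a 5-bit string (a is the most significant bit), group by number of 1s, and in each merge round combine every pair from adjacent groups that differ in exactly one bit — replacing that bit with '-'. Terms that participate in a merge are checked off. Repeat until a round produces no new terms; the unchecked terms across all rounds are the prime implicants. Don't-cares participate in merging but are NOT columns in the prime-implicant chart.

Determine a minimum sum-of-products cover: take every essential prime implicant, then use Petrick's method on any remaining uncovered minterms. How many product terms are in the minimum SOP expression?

size-2^0 implicants → 00001(✓)  00011(✓)  00101(✓)  00110(✓)  00111(✓)  01000(✓)  01010(✓)  01100(✓)  01101(✓)  01110(✓)  01111(✓)  10000(✓)  10001(✓)  10010(✓)  10011(✓)  10100(✓)  11000(✓)  11010(✓)  11100(✓)  11110(✓)
size-2^1 implicants → -0001(✓)  -0011(✓)  -1000(✓)  -1010(✓)  -1100(✓)  -1110(✓)  0-101(✓)  0-110(✓)  0-111(✓)  00-01(✓)  00-11(✓)  000-1(✓)  001-1(✓)  0011-(✓)  01-00(✓)  01-10(✓)  010-0(✓)  011-0(✓)  011-1(✓)  0110-(✓)  0111-(✓)  1-000(✓)  1-010(✓)  1-100(✓)  10-00(✓)  100-0(✓)  100-1(✓)  1000-(✓)  1001-(✓)  11-00(✓)  11-10(✓)  110-0(✓)  111-0(✓)
size-2^2 implicants → -00-1  -1-00(✓)  -1-10(✓)  -10-0(✓)  -11-0(✓)  0-1-1  0-11-  00--1  01--0(✓)  011--  1--00  1-0-0  100--  11--0(✓)
size-2^3 implicants → -1--0
Unchecked terms (primes): -00-1, -1--0, 0-1-1, 0-11-, 00--1, 011--, 1--00, 1-0-0, 100--
Minterm coverage:
  m1 ⊆ -00-1,00--1
  m3 ⊆ -00-1,00--1
  m5 ⊆ 0-1-1,00--1
  m6 ⊆ 0-11- [E]
  m7 ⊆ 0-1-1,0-11-,00--1
  m8 ⊆ -1--0 [E]
  m10 ⊆ -1--0 [E]
  m12 ⊆ -1--0,011--
  m13 ⊆ 0-1-1,011--
  m14 ⊆ -1--0,0-11-,011--
  m15 ⊆ 0-1-1,0-11-,011--
  m16 ⊆ 1--00,1-0-0,100--
  m18 ⊆ 1-0-0,100--
  m19 ⊆ -00-1,100--
  m20 ⊆ 1--00 [E]
  m24 ⊆ -1--0,1--00,1-0-0
  m26 ⊆ -1--0,1-0-0
  m28 ⊆ -1--0,1--00
  m30 ⊆ -1--0 [E]
E = {-1--0, 0-11-, 1--00}
Petrick residual → -00-1, 0-1-1, 1-0-0
Cover = b'c'e + be' + a'ce + a'cd + ad'e' + ac'e'  |cover|=6

6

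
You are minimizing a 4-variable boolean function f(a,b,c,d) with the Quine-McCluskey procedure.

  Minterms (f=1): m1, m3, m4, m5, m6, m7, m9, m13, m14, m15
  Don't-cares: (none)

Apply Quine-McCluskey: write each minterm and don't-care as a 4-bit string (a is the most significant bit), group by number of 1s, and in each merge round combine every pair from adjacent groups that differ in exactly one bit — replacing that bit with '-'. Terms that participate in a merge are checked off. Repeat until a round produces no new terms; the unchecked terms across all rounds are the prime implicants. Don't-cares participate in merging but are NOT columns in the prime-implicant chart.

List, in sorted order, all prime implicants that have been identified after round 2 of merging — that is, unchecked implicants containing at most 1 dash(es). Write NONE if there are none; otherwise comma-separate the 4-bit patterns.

NONE

Round 0: 0001✓ 0011✓ 0100✓ 0101✓ 0110✓ 0111✓ 1001✓ 1101✓ 1110✓ 1111✓
Round 1: -001✓ -101✓ -110✓ -111✓ 0-01✓ 0-11✓ 00-1✓ 01-0✓ 01-1✓ 010-✓ 011-✓ 1-01✓ 11-1✓ 111-✓
Round 2: --01 -1-1 -11- 0--1 01--
PIs = {--01, -1-1, -11-, 0--1, 01--}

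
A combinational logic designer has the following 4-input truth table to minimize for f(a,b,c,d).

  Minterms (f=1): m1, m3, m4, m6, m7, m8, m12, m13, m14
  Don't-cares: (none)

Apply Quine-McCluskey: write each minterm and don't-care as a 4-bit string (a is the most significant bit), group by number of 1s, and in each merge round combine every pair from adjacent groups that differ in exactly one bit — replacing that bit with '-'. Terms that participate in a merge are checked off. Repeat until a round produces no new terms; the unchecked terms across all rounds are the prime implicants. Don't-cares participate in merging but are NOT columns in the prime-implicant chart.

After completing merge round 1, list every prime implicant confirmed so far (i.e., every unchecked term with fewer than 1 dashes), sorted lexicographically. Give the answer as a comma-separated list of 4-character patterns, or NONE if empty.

NONE

[col 0] 0001*, 0011*, 0100*, 0110*, 0111*, 1000*, 1100*, 1101*, 1110*
[col 1] -100*, -110*, 0-11, 00-1, 01-0*, 011-, 1-00, 11-0*, 110-
[col 2] -1-0
Prime implicants: -1-0, 0-11, 00-1, 011-, 1-00, 110-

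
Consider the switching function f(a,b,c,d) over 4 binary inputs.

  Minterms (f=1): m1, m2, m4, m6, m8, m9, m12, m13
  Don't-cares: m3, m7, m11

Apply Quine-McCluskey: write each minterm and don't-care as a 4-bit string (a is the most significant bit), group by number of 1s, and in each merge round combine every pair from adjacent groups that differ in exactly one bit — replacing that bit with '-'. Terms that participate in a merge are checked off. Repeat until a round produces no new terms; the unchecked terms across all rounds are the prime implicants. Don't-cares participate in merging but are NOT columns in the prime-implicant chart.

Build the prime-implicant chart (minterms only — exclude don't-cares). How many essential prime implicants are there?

[col 0] 0001*, 0010*, 0011*, 0100*, 0110*, 0111*, 1000*, 1001*, 1011*, 1100*, 1101*
[col 1] -001*, -011*, -100, 0-10*, 0-11*, 00-1*, 001-*, 01-0, 011-*, 1-00*, 1-01*, 10-1*, 100-*, 110-*
[col 2] -0-1, 0-1-, 1-0-
Prime implicants: -0-1, -100, 0-1-, 01-0, 1-0-
PI chart (minterm → PIs covering it):
  1 | -0-1  (sole → essential)
  2 | 0-1-  (sole → essential)
  4 | -100,01-0
  6 | 0-1-,01-0
  8 | 1-0-  (sole → essential)
  9 | -0-1,1-0-
  12 | -100,1-0-
  13 | 1-0-  (sole → essential)
Essential prime implicants: -0-1, 0-1-, 1-0-

3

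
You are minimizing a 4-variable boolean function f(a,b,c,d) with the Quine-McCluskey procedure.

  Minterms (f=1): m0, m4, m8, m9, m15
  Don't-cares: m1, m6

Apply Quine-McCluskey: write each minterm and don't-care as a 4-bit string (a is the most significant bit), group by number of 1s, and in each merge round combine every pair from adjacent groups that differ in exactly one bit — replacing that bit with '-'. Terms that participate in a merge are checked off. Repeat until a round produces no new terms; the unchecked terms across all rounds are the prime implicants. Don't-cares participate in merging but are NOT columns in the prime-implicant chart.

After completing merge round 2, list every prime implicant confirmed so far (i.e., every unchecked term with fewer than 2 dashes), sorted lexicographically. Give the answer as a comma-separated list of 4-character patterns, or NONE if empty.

Round 0: 0000✓ 0001✓ 0100✓ 0110✓ 1000✓ 1001✓ 1111
Round 1: -000✓ -001✓ 0-00 000-✓ 01-0 100-✓
Round 2: -00-
PIs = {-00-, 0-00, 01-0, 1111}

0-00, 01-0, 1111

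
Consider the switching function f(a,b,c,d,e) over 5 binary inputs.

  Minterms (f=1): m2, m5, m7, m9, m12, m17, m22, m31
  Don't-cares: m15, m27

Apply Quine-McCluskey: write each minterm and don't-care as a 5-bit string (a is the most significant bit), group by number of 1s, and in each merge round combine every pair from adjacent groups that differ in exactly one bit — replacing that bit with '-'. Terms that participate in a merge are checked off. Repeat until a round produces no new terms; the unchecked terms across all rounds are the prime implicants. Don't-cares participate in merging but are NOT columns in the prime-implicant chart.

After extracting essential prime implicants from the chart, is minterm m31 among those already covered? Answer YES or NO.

NO

[col 0] 00010, 00101*, 00111*, 01001, 01100, 01111*, 10001, 10110, 11011*, 11111*
[col 1] -1111, 0-111, 001-1, 11-11
Prime implicants: -1111, 0-111, 00010, 001-1, 01001, 01100, 10001, 10110, 11-11
PI chart (minterm → PIs covering it):
  2 | 00010  (sole → essential)
  5 | 001-1  (sole → essential)
  7 | 0-111,001-1
  9 | 01001  (sole → essential)
  12 | 01100  (sole → essential)
  17 | 10001  (sole → essential)
  22 | 10110  (sole → essential)
  31 | -1111,11-11
Essential prime implicants: 00010, 001-1, 01001, 01100, 10001, 10110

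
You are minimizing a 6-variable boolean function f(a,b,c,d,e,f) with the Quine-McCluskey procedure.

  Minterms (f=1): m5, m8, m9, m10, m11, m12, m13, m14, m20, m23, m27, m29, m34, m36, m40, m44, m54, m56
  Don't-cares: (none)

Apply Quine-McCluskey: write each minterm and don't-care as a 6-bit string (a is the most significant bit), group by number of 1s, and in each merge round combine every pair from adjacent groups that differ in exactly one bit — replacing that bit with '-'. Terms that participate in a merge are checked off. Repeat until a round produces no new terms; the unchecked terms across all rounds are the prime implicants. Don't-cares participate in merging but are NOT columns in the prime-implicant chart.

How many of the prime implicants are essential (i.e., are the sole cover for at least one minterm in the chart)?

size-2^0 implicants → 000101(✓)  001000(✓)  001001(✓)  001010(✓)  001011(✓)  001100(✓)  001101(✓)  001110(✓)  010100  010111  011011(✓)  011101(✓)  100010  100100(✓)  101000(✓)  101100(✓)  110110  111000(✓)
size-2^1 implicants → -01000(✓)  -01100(✓)  0-1011  0-1101  00-101  001-00(✓)  001-01(✓)  001-10(✓)  0010-0(✓)  0010-1(✓)  00100-(✓)  00101-(✓)  0011-0(✓)  00110-(✓)  1-1000  10-100  101-00(✓)
size-2^2 implicants → -01-00  001--0  001-0-  0010--
Unchecked terms (primes): -01-00, 0-1011, 0-1101, 00-101, 001--0, 001-0-, 0010--, 010100, 010111, 1-1000, 10-100, 100010, 110110
Minterm coverage:
  m5 ⊆ 00-101 [E]
  m8 ⊆ -01-00,001--0,001-0-,0010--
  m9 ⊆ 001-0-,0010--
  m10 ⊆ 001--0,0010--
  m11 ⊆ 0-1011,0010--
  m12 ⊆ -01-00,001--0,001-0-
  m13 ⊆ 0-1101,00-101,001-0-
  m14 ⊆ 001--0 [E]
  m20 ⊆ 010100 [E]
  m23 ⊆ 010111 [E]
  m27 ⊆ 0-1011 [E]
  m29 ⊆ 0-1101 [E]
  m34 ⊆ 100010 [E]
  m36 ⊆ 10-100 [E]
  m40 ⊆ -01-00,1-1000
  m44 ⊆ -01-00,10-100
  m54 ⊆ 110110 [E]
  m56 ⊆ 1-1000 [E]
E = {0-1011, 0-1101, 00-101, 001--0, 010100, 010111, 1-1000, 10-100, 100010, 110110}

10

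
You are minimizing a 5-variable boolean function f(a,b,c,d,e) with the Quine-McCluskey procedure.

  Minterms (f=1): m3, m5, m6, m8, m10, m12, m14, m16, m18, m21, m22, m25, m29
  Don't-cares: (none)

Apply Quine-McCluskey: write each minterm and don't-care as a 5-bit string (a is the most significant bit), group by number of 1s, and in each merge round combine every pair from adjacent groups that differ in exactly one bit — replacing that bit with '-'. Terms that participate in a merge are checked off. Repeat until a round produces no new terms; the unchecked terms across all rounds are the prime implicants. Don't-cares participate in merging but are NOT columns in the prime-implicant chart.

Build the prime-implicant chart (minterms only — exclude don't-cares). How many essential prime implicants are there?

Round 0: 00011 00101✓ 00110✓ 01000✓ 01010✓ 01100✓ 01110✓ 10000✓ 10010✓ 10101✓ 10110✓ 11001✓ 11101✓
Round 1: -0101 -0110 0-110 01-00✓ 01-10✓ 010-0✓ 011-0✓ 1-101 10-10 100-0 11-01
Round 2: 01--0
PIs = {-0101, -0110, 0-110, 00011, 01--0, 1-101, 10-10, 100-0, 11-01}
Coverage chart:
  m3: 00011 ←essential
  m5: -0101 ←essential
  m6: -0110,0-110
  m8: 01--0 ←essential
  m10: 01--0 ←essential
  m12: 01--0 ←essential
  m14: 0-110,01--0
  m16: 100-0 ←essential
  m18: 10-10,100-0
  m21: -0101,1-101
  m22: -0110,10-10
  m25: 11-01 ←essential
  m29: 1-101,11-01
Essential: -0101, 00011, 01--0, 100-0, 11-01

5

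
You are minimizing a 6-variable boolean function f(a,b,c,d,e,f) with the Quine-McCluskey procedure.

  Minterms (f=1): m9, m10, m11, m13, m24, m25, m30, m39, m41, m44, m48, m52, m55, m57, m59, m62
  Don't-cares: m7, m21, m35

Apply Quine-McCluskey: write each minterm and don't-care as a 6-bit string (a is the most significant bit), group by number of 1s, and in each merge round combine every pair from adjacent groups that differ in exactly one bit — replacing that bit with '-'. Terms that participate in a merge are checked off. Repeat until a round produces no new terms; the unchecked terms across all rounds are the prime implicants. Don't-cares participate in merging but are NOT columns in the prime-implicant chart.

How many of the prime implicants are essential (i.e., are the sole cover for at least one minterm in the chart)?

size-2^0 implicants → 000111(✓)  001001(✓)  001010(✓)  001011(✓)  001101(✓)  010101  011000(✓)  011001(✓)  011110(✓)  100011(✓)  100111(✓)  101001(✓)  101100  110000(✓)  110100(✓)  110111(✓)  111001(✓)  111011(✓)  111110(✓)
size-2^1 implicants → -00111  -01001(✓)  -11001(✓)  -11110  0-1001(✓)  001-01  0010-1  00101-  01100-  1-0111  1-1001(✓)  100-11  110-00  1110-1
size-2^2 implicants → --1001
Unchecked terms (primes): --1001, -00111, -11110, 001-01, 0010-1, 00101-, 010101, 01100-, 1-0111, 100-11, 101100, 110-00, 1110-1
Minterm coverage:
  m9 ⊆ --1001,001-01,0010-1
  m10 ⊆ 00101- [E]
  m11 ⊆ 0010-1,00101-
  m13 ⊆ 001-01 [E]
  m24 ⊆ 01100- [E]
  m25 ⊆ --1001,01100-
  m30 ⊆ -11110 [E]
  m39 ⊆ -00111,1-0111,100-11
  m41 ⊆ --1001 [E]
  m44 ⊆ 101100 [E]
  m48 ⊆ 110-00 [E]
  m52 ⊆ 110-00 [E]
  m55 ⊆ 1-0111 [E]
  m57 ⊆ --1001,1110-1
  m59 ⊆ 1110-1 [E]
  m62 ⊆ -11110 [E]
E = {--1001, -11110, 001-01, 00101-, 01100-, 1-0111, 101100, 110-00, 1110-1}

9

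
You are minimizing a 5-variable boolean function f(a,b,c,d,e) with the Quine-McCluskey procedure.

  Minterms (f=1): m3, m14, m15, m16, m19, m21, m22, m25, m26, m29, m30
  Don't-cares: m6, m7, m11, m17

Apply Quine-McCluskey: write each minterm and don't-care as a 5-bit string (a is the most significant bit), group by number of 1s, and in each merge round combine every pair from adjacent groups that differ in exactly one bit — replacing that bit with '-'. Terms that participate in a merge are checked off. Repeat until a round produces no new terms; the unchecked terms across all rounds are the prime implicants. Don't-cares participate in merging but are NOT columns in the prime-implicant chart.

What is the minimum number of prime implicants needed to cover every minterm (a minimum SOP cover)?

6

[col 0] 00011*, 00110*, 00111*, 01011*, 01110*, 01111*, 10000*, 10001*, 10011*, 10101*, 10110*, 11001*, 11010*, 11101*, 11110*
[col 1] -0011, -0110*, -1110*, 0-011*, 0-110*, 0-111*, 00-11*, 0011-*, 01-11*, 0111-*, 1-001*, 1-101*, 1-110*, 10-01*, 100-1, 1000-, 11-01*, 11-10
[col 2] --110, 0--11, 0-11-, 1--01
Prime implicants: --110, -0011, 0--11, 0-11-, 1--01, 100-1, 1000-, 11-10
PI chart (minterm → PIs covering it):
  3 | -0011,0--11
  14 | --110,0-11-
  15 | 0--11,0-11-
  16 | 1000-  (sole → essential)
  19 | -0011,100-1
  21 | 1--01  (sole → essential)
  22 | --110  (sole → essential)
  25 | 1--01  (sole → essential)
  26 | 11-10  (sole → essential)
  29 | 1--01  (sole → essential)
  30 | --110,11-10
Essential prime implicants: --110, 1--01, 1000-, 11-10
Petrick residual → -0011, 0--11
Minimum SOP uses 6 PIs: cde' + b'c'de + a'de + ad'e + ab'c'd' + abde'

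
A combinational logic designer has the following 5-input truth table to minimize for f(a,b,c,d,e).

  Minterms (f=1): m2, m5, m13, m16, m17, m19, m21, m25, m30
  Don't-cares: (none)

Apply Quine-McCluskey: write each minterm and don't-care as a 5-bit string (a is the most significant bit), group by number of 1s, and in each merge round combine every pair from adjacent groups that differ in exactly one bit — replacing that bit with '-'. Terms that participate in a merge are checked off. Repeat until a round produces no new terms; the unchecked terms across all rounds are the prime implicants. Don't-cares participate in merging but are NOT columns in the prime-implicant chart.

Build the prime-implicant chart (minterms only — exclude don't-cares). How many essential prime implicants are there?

[col 0] 00010, 00101*, 01101*, 10000*, 10001*, 10011*, 10101*, 11001*, 11110
[col 1] -0101, 0-101, 1-001, 10-01, 100-1, 1000-
Prime implicants: -0101, 0-101, 00010, 1-001, 10-01, 100-1, 1000-, 11110
PI chart (minterm → PIs covering it):
  2 | 00010  (sole → essential)
  5 | -0101,0-101
  13 | 0-101  (sole → essential)
  16 | 1000-  (sole → essential)
  17 | 1-001,10-01,100-1,1000-
  19 | 100-1  (sole → essential)
  21 | -0101,10-01
  25 | 1-001  (sole → essential)
  30 | 11110  (sole → essential)
Essential prime implicants: 0-101, 00010, 1-001, 100-1, 1000-, 11110

6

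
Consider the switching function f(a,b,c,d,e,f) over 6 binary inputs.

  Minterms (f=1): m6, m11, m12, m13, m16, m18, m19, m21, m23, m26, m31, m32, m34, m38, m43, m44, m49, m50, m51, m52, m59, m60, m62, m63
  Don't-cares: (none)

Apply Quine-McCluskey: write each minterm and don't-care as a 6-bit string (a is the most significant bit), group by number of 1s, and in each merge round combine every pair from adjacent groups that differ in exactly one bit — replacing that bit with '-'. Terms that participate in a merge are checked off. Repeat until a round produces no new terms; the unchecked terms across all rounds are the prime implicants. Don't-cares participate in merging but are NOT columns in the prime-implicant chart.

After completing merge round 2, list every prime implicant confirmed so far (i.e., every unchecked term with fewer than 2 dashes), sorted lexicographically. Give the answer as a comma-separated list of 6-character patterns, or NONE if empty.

-00110, -01011, -01100, -11111, 00110-, 01-010, 01-111, 010-11, 0100-0, 0101-1, 1-0010, 1-1011, 1-1100, 100-10, 1000-0, 11-011, 11-100, 1100-1, 111-11, 1111-0, 11111-

Round 0: 000110✓ 001011✓ 001100✓ 001101✓ 010000✓ 010010✓ 010011✓ 010101✓ 010111✓ 011010✓ 011111✓ 100000✓ 100010✓ 100110✓ 101011✓ 101100✓ 110001✓ 110010✓ 110011✓ 110100✓ 111011✓ 111100✓ 111110✓ 111111✓
Round 1: -00110 -01011 -01100 -10010✓ -10011✓ -11111 00110- 01-010 01-111 010-11 0100-0 01001-✓ 0101-1 1-0010 1-1011 1-1100 100-10 1000-0 11-011 11-100 1100-1 11001-✓ 111-11 1111-0 11111-
Round 2: -1001-
PIs = {-00110, -01011, -01100, -1001-, -11111, 00110-, 01-010, 01-111, 010-11, 0100-0, 0101-1, 1-0010, 1-1011, 1-1100, 100-10, 1000-0, 11-011, 11-100, 1100-1, 111-11, 1111-0, 11111-}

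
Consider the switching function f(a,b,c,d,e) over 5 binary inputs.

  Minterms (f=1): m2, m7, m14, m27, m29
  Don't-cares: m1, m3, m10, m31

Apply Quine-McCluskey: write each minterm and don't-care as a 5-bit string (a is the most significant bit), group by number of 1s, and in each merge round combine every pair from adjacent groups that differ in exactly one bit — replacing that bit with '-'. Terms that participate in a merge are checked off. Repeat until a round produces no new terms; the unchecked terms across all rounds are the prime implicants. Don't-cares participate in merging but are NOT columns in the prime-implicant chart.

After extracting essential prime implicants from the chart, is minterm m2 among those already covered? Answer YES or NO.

NO

Round 0: 00001✓ 00010✓ 00011✓ 00111✓ 01010✓ 01110✓ 11011✓ 11101✓ 11111✓
Round 1: 0-010 00-11 000-1 0001- 01-10 11-11 111-1
PIs = {0-010, 00-11, 000-1, 0001-, 01-10, 11-11, 111-1}
Coverage chart:
  m2: 0-010,0001-
  m7: 00-11 ←essential
  m14: 01-10 ←essential
  m27: 11-11 ←essential
  m29: 111-1 ←essential
Essential: 00-11, 01-10, 11-11, 111-1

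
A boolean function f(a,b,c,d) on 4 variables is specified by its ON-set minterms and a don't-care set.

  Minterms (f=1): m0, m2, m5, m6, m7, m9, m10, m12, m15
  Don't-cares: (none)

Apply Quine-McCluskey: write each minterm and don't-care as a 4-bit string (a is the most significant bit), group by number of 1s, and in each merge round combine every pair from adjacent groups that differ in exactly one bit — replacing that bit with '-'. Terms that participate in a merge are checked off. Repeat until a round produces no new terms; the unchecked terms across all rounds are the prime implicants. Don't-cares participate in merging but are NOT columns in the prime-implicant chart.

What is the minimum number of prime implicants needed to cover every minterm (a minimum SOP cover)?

size-2^0 implicants → 0000(✓)  0010(✓)  0101(✓)  0110(✓)  0111(✓)  1001  1010(✓)  1100  1111(✓)
size-2^1 implicants → -010  -111  0-10  00-0  01-1  011-
Unchecked terms (primes): -010, -111, 0-10, 00-0, 01-1, 011-, 1001, 1100
Minterm coverage:
  m0 ⊆ 00-0 [E]
  m2 ⊆ -010,0-10,00-0
  m5 ⊆ 01-1 [E]
  m6 ⊆ 0-10,011-
  m7 ⊆ -111,01-1,011-
  m9 ⊆ 1001 [E]
  m10 ⊆ -010 [E]
  m12 ⊆ 1100 [E]
  m15 ⊆ -111 [E]
E = {-010, -111, 00-0, 01-1, 1001, 1100}
Petrick residual → 0-10
Cover = b'cd' + bcd + a'cd' + a'b'd' + a'bd + ab'c'd + abc'd'  |cover|=7

7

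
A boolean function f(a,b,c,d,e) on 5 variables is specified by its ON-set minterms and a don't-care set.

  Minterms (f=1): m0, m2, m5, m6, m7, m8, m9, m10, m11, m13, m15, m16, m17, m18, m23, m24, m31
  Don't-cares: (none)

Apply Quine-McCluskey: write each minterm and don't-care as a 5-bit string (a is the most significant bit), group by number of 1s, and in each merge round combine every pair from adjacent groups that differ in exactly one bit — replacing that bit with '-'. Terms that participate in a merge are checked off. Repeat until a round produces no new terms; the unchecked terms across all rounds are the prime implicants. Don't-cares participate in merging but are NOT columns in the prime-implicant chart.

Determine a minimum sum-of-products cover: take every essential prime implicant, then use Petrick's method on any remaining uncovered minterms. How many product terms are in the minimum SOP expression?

7

[col 0] 00000*, 00010*, 00101*, 00110*, 00111*, 01000*, 01001*, 01010*, 01011*, 01101*, 01111*, 10000*, 10001*, 10010*, 10111*, 11000*, 11111*
[col 1] -0000*, -0010*, -0111*, -1000*, -1111*, 0-000*, 0-010*, 0-101*, 0-111*, 00-10, 000-0*, 001-1*, 0011-, 01-01*, 01-11*, 010-0*, 010-1*, 0100-*, 0101-*, 011-1*, 1-000*, 1-111*, 100-0*, 1000-
[col 2] --000, --111, -00-0, 0-0-0, 0-1-1, 01--1, 010--
Prime implicants: --000, --111, -00-0, 0-0-0, 0-1-1, 00-10, 0011-, 01--1, 010--, 1000-
PI chart (minterm → PIs covering it):
  0 | --000,-00-0,0-0-0
  2 | -00-0,0-0-0,00-10
  5 | 0-1-1  (sole → essential)
  6 | 00-10,0011-
  7 | --111,0-1-1,0011-
  8 | --000,0-0-0,010--
  9 | 01--1,010--
  10 | 0-0-0,010--
  11 | 01--1,010--
  13 | 0-1-1,01--1
  15 | --111,0-1-1,01--1
  16 | --000,-00-0,1000-
  17 | 1000-  (sole → essential)
  18 | -00-0  (sole → essential)
  23 | --111  (sole → essential)
  24 | --000  (sole → essential)
  31 | --111  (sole → essential)
Essential prime implicants: --000, --111, -00-0, 0-1-1, 1000-
Petrick residual → 00-10, 010--
Minimum SOP uses 7 PIs: c'd'e' + cde + b'c'e' + a'ce + a'b'de' + a'bc' + ab'c'd'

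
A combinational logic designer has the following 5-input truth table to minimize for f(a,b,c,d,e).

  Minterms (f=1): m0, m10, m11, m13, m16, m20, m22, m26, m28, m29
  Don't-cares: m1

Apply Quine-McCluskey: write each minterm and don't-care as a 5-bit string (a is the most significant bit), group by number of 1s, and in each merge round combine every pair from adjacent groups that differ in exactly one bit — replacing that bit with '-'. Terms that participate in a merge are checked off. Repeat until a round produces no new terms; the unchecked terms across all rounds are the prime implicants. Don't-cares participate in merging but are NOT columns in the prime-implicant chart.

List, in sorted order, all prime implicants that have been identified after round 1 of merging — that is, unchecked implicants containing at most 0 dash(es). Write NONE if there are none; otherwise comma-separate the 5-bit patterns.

NONE

[col 0] 00000*, 00001*, 01010*, 01011*, 01101*, 10000*, 10100*, 10110*, 11010*, 11100*, 11101*
[col 1] -0000, -1010, -1101, 0000-, 0101-, 1-100, 10-00, 101-0, 1110-
Prime implicants: -0000, -1010, -1101, 0000-, 0101-, 1-100, 10-00, 101-0, 1110-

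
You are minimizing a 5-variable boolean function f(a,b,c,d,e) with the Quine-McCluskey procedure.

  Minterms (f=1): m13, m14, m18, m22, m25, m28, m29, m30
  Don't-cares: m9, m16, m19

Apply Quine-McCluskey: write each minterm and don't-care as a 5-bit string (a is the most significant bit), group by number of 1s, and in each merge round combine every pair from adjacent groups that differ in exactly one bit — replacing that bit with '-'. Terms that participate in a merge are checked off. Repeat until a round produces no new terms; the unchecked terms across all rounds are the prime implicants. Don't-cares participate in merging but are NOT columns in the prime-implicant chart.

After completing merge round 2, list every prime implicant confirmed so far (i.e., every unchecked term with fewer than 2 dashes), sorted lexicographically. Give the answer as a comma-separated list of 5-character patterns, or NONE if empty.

Round 0: 01001✓ 01101✓ 01110✓ 10000✓ 10010✓ 10011✓ 10110✓ 11001✓ 11100✓ 11101✓ 11110✓
Round 1: -1001✓ -1101✓ -1110 01-01✓ 1-110 10-10 100-0 1001- 11-01✓ 111-0 1110-
Round 2: -1-01
PIs = {-1-01, -1110, 1-110, 10-10, 100-0, 1001-, 111-0, 1110-}

-1110, 1-110, 10-10, 100-0, 1001-, 111-0, 1110-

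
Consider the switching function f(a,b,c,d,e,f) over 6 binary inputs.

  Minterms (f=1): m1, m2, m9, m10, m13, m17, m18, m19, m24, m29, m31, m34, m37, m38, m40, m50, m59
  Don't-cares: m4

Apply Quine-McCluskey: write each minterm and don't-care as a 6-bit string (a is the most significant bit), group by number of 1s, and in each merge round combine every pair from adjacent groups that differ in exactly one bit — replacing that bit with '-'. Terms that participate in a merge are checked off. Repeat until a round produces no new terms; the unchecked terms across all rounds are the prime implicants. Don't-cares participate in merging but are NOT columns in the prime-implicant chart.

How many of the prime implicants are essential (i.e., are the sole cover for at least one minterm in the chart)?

[col 0] 000001*, 000010*, 000100, 001001*, 001010*, 001101*, 010001*, 010010*, 010011*, 011000, 011101*, 011111*, 100010*, 100101, 100110*, 101000, 110010*, 111011
[col 1] -00010*, -10010*, 0-0001, 0-0010*, 0-1101, 00-001, 00-010, 001-01, 0100-1, 01001-, 0111-1, 1-0010*, 100-10
[col 2] --0010
Prime implicants: --0010, 0-0001, 0-1101, 00-001, 00-010, 000100, 001-01, 0100-1, 01001-, 011000, 0111-1, 100-10, 100101, 101000, 111011
PI chart (minterm → PIs covering it):
  1 | 0-0001,00-001
  2 | --0010,00-010
  9 | 00-001,001-01
  10 | 00-010  (sole → essential)
  13 | 0-1101,001-01
  17 | 0-0001,0100-1
  18 | --0010,01001-
  19 | 0100-1,01001-
  24 | 011000  (sole → essential)
  29 | 0-1101,0111-1
  31 | 0111-1  (sole → essential)
  34 | --0010,100-10
  37 | 100101  (sole → essential)
  38 | 100-10  (sole → essential)
  40 | 101000  (sole → essential)
  50 | --0010  (sole → essential)
  59 | 111011  (sole → essential)
Essential prime implicants: --0010, 00-010, 011000, 0111-1, 100-10, 100101, 101000, 111011

8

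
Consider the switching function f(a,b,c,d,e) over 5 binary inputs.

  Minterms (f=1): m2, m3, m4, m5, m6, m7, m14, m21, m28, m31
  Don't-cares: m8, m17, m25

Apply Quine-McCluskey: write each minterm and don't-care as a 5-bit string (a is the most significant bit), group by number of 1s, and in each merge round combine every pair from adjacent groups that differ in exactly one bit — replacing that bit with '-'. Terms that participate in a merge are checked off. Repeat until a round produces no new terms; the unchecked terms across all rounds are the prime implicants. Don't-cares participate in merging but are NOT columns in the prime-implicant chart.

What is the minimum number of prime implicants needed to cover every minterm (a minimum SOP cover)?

size-2^0 implicants → 00010(✓)  00011(✓)  00100(✓)  00101(✓)  00110(✓)  00111(✓)  01000  01110(✓)  10001(✓)  10101(✓)  11001(✓)  11100  11111
size-2^1 implicants → -0101  0-110  00-10(✓)  00-11(✓)  0001-(✓)  001-0(✓)  001-1(✓)  0010-(✓)  0011-(✓)  1-001  10-01
size-2^2 implicants → 00-1-  001--
Unchecked terms (primes): -0101, 0-110, 00-1-, 001--, 01000, 1-001, 10-01, 11100, 11111
Minterm coverage:
  m2 ⊆ 00-1- [E]
  m3 ⊆ 00-1- [E]
  m4 ⊆ 001-- [E]
  m5 ⊆ -0101,001--
  m6 ⊆ 0-110,00-1-,001--
  m7 ⊆ 00-1-,001--
  m14 ⊆ 0-110 [E]
  m21 ⊆ -0101,10-01
  m28 ⊆ 11100 [E]
  m31 ⊆ 11111 [E]
E = {0-110, 00-1-, 001--, 11100, 11111}
Petrick residual → -0101
Cover = b'cd'e + a'cde' + a'b'd + a'b'c + abcd'e' + abcde  |cover|=6

6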